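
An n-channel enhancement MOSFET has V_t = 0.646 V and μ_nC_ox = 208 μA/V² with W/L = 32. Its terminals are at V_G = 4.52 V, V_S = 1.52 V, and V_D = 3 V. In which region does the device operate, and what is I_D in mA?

V_GS = V_G − V_S = 4.52 − 1.52 = 3 V; V_DS = V_D − V_S = 3 − 1.52 = 1.48 V.
k_n = μ_nC_ox · (W/L) = 6.656 mA/V².
V_ov = V_GS − V_t = 3 − 0.646 = 2.35 V.
Since V_DS = 1.48 V < V_ov = 2.35 V, the device is in the triode region.
I_D = k_n [V_ov · V_DS − ½ V_DS²] = 6.656 × [2.35 × 1.48 − 0.5 × 1.48²] = 15.9 mA.

Triode; I_D = 15.9 mA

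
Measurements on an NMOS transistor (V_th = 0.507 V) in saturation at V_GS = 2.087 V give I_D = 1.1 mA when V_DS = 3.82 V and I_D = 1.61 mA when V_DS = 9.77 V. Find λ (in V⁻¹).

With V_GS fixed, I_D ∝ (1 + λ V_DS) in saturation, so I_D2/I_D1 = (1 + λ V_DS2)/(1 + λ V_DS1).
1.61/1.1 = 1.464 = (1 + 9.77 λ)/(1 + 3.82 λ).
Solving: λ (I_D1 V_DS2 − I_D2 V_DS1) = I_D2 − I_D1, so λ = (1.61 − 1.1) / (1.1 × 9.77 − 1.61 × 3.82) = 0.51 / 4.6 = 0.111 V⁻¹.

λ = 0.111 V⁻¹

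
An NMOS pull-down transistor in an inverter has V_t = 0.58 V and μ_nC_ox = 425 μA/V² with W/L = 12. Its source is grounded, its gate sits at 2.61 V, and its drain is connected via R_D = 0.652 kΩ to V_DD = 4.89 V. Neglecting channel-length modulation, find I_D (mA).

I_D = 6.35 mA

V_GS = V_G = 2.61 V, so V_ov = 2.61 − 0.58 = 2.03 V.
k_n = μ_nC_ox · (W/L) = 5.1 mA/V².
Assume saturation: I_D = ½ k_n V_ov² = 0.5 × 5.1 × 2.03² = 10.5 mA, giving V_DS = V_DD − I_D R_D = 4.89 − 10.5 × 0.652 = -1.96 V.
But -1.96 V < V_ov = 2.03 V, so the device is actually in triode.
In triode I_D = k_n[V_ov V_DS − ½ V_DS²] and I_D = (V_DD − V_DS)/R_D. Equating: 1.66 V_DS² − 7.75 V_DS + 4.89 = 0, giving V_DS = 0.752 V (the root below V_ov).
I_D = (4.89 − 0.752) / 0.652 = 6.35 mA.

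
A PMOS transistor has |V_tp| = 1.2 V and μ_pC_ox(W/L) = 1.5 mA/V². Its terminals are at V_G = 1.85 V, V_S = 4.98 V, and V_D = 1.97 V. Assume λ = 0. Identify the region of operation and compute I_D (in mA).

Saturation; I_D = 2.79 mA

V_SG = V_S − V_G = 4.98 − 1.85 = 3.13 V; V_SD = V_S − V_D = 4.98 − 1.97 = 3.01 V.
V_ov = V_SG − |V_tp| = 3.13 − 1.2 = 1.93 V.
Since V_SD = 3.01 V ≥ V_ov = 1.93 V, the device is in saturation.
I_D = ½ k_p V_ov² = 0.5 × 1.5 × 1.93² = 2.79 mA.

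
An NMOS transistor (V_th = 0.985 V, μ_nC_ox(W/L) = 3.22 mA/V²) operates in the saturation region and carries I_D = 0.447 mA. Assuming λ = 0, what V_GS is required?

In saturation I_D = ½ k_n (V_GS − V_th)², so V_GS − V_th = √(2 I_D / k_n) = √(2 × 0.447 / 3.22) = 0.527 V.
V_GS = 0.985 + 0.527 = 1.51 V.

V_GS = 1.51 V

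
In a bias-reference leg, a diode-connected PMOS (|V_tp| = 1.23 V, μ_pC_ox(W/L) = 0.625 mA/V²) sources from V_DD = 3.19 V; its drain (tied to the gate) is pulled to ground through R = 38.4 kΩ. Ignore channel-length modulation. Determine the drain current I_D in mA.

With gate tied to drain, V_SG = V_SD ≥ V_SG − |V_tp|, so the device is in saturation.
KCL at the drain: ½ k_p (V_SG − |V_tp|)² = (V_DD − V_SG)/R.
Let x = V_SG − 1.23. Then 12 x² + x − 1.96 = 0, giving x = 0.365 V (positive root), so V_SG = 1.59 V.
I_D = (V_DD − V_SG)/R = (3.19 − 1.59) / 38.4 = 0.0415 mA.

I_D = 0.0415 mA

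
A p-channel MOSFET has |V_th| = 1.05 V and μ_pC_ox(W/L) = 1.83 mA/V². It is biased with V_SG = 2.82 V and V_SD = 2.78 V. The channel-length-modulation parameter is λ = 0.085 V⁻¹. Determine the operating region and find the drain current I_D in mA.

Saturation; I_D = 3.54 mA

V_ov = V_SG − |V_th| = 2.82 − 1.05 = 1.77 V.
Since V_SD = 2.78 V ≥ V_ov = 1.77 V, the device is in saturation.
I_D = ½ k_p V_ov² (1 + λ V_SD) = 0.5 × 1.83 × 1.77² × (1 + 0.085 × 2.78) = 3.54 mA.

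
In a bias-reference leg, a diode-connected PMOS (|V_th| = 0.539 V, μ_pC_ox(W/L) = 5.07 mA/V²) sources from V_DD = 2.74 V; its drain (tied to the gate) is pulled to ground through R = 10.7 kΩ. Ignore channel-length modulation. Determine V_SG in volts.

With gate tied to drain, V_SG = V_SD ≥ V_SG − |V_th|, so the device is in saturation.
KCL at the drain: ½ k_p (V_SG − |V_th|)² = (V_DD − V_SG)/R.
Let x = V_SG − 0.539. Then 27.1 x² + x − 2.201 = 0, giving x = 0.267 V (positive root), so V_SG = 0.806 V.
I_D = (V_DD − V_SG)/R = (2.74 − 0.806) / 10.7 = 0.181 mA.

V_SG = 0.806 V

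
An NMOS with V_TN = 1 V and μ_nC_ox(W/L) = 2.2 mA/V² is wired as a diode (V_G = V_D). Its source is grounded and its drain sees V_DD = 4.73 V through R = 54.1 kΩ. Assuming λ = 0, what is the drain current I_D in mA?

With gate tied to drain, V_GS = V_DS ≥ V_GS − V_TN, so the device is in saturation.
KCL at the drain: ½ k_n (V_GS − V_TN)² = (V_DD − V_GS)/R.
Let x = V_GS − 1. Then 59.5 x² + x − 3.73 = 0, giving x = 0.242 V (positive root), so V_GS = 1.24 V.
I_D = (V_DD − V_GS)/R = (4.73 − 1.24) / 54.1 = 0.0645 mA.

I_D = 0.0645 mA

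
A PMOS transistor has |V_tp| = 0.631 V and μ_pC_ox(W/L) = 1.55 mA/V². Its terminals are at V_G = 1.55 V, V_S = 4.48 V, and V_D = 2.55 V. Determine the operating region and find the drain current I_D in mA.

V_SG = V_S − V_G = 4.48 − 1.55 = 2.93 V; V_SD = V_S − V_D = 4.48 − 2.55 = 1.93 V.
V_ov = V_SG − |V_tp| = 2.93 − 0.631 = 2.3 V.
Since V_SD = 1.93 V < V_ov = 2.3 V, the device is in the triode region.
I_D = k_p [V_ov · V_SD − ½ V_SD²] = 1.55 × [2.3 × 1.93 − 0.5 × 1.93²] = 3.99 mA.

Triode; I_D = 3.99 mA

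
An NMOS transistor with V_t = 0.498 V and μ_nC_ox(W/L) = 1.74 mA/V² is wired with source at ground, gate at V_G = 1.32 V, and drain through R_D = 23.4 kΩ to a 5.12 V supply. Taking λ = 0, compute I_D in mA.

I_D = 0.212 mA

V_GS = V_G = 1.32 V, so V_ov = 1.32 − 0.498 = 0.822 V.
Assume saturation: I_D = ½ k_n V_ov² = 0.5 × 1.74 × 0.822² = 0.588 mA, giving V_DS = V_DD − I_D R_D = 5.12 − 0.588 × 23.4 = -8.64 V.
But -8.64 V < V_ov = 0.822 V, so the device is actually in triode.
In triode I_D = k_n[V_ov V_DS − ½ V_DS²] and I_D = (V_DD − V_DS)/R_D. Equating: 20.4 V_DS² − 34.47 V_DS + 5.12 = 0, giving V_DS = 0.165 V (the root below V_ov).
I_D = (5.12 − 0.165) / 23.4 = 0.212 mA.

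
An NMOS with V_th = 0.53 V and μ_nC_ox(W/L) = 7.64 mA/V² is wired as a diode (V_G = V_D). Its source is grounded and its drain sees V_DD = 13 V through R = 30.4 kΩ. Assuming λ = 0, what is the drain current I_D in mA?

With gate tied to drain, V_GS = V_DS ≥ V_GS − V_th, so the device is in saturation.
KCL at the drain: ½ k_n (V_GS − V_th)² = (V_DD − V_GS)/R.
Let x = V_GS − 0.53. Then 116 x² + x − 12.47 = 0, giving x = 0.323 V (positive root), so V_GS = 0.853 V.
I_D = (V_DD − V_GS)/R = (13 − 0.853) / 30.4 = 0.4 mA.

I_D = 0.400 mA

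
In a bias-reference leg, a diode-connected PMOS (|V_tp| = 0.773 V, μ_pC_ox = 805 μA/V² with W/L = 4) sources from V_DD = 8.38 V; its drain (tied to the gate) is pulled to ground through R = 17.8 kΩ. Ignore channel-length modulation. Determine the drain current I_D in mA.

I_D = 0.399 mA

With gate tied to drain, V_SG = V_SD ≥ V_SG − |V_tp|, so the device is in saturation.
k_p = μ_pC_ox · (W/L) = 3.22 mA/V².
KCL at the drain: ½ k_p (V_SG − |V_tp|)² = (V_DD − V_SG)/R.
Let x = V_SG − 0.773. Then 28.7 x² + x − 7.607 = 0, giving x = 0.498 V (positive root), so V_SG = 1.27 V.
I_D = (V_DD − V_SG)/R = (8.38 − 1.27) / 17.8 = 0.399 mA.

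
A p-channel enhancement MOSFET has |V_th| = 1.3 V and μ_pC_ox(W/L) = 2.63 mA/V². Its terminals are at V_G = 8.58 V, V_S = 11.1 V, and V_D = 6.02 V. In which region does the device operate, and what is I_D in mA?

V_SG = V_S − V_G = 11.1 − 8.58 = 2.52 V; V_SD = V_S − V_D = 11.1 − 6.02 = 5.08 V.
V_ov = V_SG − |V_th| = 2.52 − 1.3 = 1.22 V.
Since V_SD = 5.08 V ≥ V_ov = 1.22 V, the device is in saturation.
I_D = ½ k_p V_ov² = 0.5 × 2.63 × 1.22² = 1.96 mA.

Saturation; I_D = 1.96 mA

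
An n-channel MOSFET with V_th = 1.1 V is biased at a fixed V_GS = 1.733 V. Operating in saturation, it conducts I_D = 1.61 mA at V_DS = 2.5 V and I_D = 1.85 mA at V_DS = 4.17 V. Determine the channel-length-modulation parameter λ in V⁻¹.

λ = 0.115 V⁻¹

With V_GS fixed, I_D ∝ (1 + λ V_DS) in saturation, so I_D2/I_D1 = (1 + λ V_DS2)/(1 + λ V_DS1).
1.85/1.61 = 1.149 = (1 + 4.17 λ)/(1 + 2.5 λ).
Solving: λ (I_D1 V_DS2 − I_D2 V_DS1) = I_D2 − I_D1, so λ = (1.85 − 1.61) / (1.61 × 4.17 − 1.85 × 2.5) = 0.24 / 2.09 = 0.115 V⁻¹.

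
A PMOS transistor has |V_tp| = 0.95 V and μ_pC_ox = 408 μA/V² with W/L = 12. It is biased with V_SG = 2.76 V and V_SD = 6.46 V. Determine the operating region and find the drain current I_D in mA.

k_p = μ_pC_ox · (W/L) = 4.896 mA/V².
V_ov = V_SG − |V_tp| = 2.76 − 0.95 = 1.81 V.
Since V_SD = 6.46 V ≥ V_ov = 1.81 V, the device is in saturation.
I_D = ½ k_p V_ov² = 0.5 × 4.896 × 1.81² = 8.02 mA.

Saturation; I_D = 8.02 mA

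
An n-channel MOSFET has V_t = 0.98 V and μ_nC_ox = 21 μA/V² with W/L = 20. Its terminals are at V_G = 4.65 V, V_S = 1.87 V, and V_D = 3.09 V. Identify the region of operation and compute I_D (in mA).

Triode; I_D = 0.610 mA

V_GS = V_G − V_S = 4.65 − 1.87 = 2.78 V; V_DS = V_D − V_S = 3.09 − 1.87 = 1.22 V.
k_n = μ_nC_ox · (W/L) = 0.42 mA/V².
V_ov = V_GS − V_t = 2.78 − 0.98 = 1.8 V.
Since V_DS = 1.22 V < V_ov = 1.8 V, the device is in the triode region.
I_D = k_n [V_ov · V_DS − ½ V_DS²] = 0.42 × [1.8 × 1.22 − 0.5 × 1.22²] = 0.61 mA.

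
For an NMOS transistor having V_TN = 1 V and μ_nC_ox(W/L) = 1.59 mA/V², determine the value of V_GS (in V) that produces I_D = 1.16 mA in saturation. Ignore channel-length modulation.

V_GS = 2.21 V

In saturation I_D = ½ k_n (V_GS − V_TN)², so V_GS − V_TN = √(2 I_D / k_n) = √(2 × 1.16 / 1.59) = 1.21 V.
V_GS = 1 + 1.21 = 2.21 V.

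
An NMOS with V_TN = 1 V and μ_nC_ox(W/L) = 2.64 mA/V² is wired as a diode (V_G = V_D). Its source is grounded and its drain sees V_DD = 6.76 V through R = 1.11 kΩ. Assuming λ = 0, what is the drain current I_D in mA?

With gate tied to drain, V_GS = V_DS ≥ V_GS − V_TN, so the device is in saturation.
KCL at the drain: ½ k_n (V_GS − V_TN)² = (V_DD − V_GS)/R.
Let x = V_GS − 1. Then 1.47 x² + x − 5.76 = 0, giving x = 1.67 V (positive root), so V_GS = 2.67 V.
I_D = (V_DD − V_GS)/R = (6.76 − 2.67) / 1.11 = 3.68 mA.

I_D = 3.68 mA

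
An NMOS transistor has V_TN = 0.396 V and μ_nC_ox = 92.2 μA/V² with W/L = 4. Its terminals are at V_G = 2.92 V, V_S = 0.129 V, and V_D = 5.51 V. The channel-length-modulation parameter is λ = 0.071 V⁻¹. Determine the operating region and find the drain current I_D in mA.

Saturation; I_D = 1.46 mA

V_GS = V_G − V_S = 2.92 − 0.129 = 2.79 V; V_DS = V_D − V_S = 5.51 − 0.129 = 5.38 V.
k_n = μ_nC_ox · (W/L) = 0.3688 mA/V².
V_ov = V_GS − V_TN = 2.79 − 0.396 = 2.4 V.
Since V_DS = 5.38 V ≥ V_ov = 2.4 V, the device is in saturation.
I_D = ½ k_n V_ov² (1 + λ V_DS) = 0.5 × 0.3688 × 2.4² × (1 + 0.071 × 5.38) = 1.46 mA.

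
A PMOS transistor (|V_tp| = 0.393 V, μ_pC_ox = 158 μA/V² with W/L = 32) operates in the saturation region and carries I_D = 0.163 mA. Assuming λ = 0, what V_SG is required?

k_p = μ_pC_ox · (W/L) = 5.056 mA/V².
In saturation I_D = ½ k_p (V_SG − |V_tp|)², so V_SG − |V_tp| = √(2 I_D / k_p) = √(2 × 0.163 / 5.056) = 0.254 V.
V_SG = 0.393 + 0.254 = 0.647 V.

V_SG = 0.647 V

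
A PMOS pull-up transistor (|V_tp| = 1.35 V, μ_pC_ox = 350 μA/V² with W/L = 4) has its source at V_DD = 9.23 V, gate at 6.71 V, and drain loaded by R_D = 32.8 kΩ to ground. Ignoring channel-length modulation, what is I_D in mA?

I_D = 0.276 mA

V_SG = V_DD − V_G = 9.23 − 6.71 = 2.52 V, so V_ov = 2.52 − 1.35 = 1.17 V.
k_p = μ_pC_ox · (W/L) = 1.4 mA/V².
Assume saturation: I_D = ½ k_p V_ov² = 0.5 × 1.4 × 1.17² = 0.958 mA, giving V_SD = V_DD − I_D R_D = 9.23 − 0.958 × 32.8 = -22.2 V.
But -22.2 V < V_ov = 1.17 V, so the device is actually in triode.
In triode I_D = k_p[V_ov V_SD − ½ V_SD²] and I_D = (V_DD − V_SD)/R_D. Equating: 23 V_SD² − 54.73 V_SD + 9.23 = 0, giving V_SD = 0.183 V (the root below V_ov).
I_D = (9.23 − 0.183) / 32.8 = 0.276 mA.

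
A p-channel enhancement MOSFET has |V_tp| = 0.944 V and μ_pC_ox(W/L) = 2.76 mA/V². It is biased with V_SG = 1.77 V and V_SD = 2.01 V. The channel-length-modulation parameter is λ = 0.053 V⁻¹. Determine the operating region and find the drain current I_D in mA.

Saturation; I_D = 1.04 mA

V_ov = V_SG − |V_tp| = 1.77 − 0.944 = 0.826 V.
Since V_SD = 2.01 V ≥ V_ov = 0.826 V, the device is in saturation.
I_D = ½ k_p V_ov² (1 + λ V_SD) = 0.5 × 2.76 × 0.826² × (1 + 0.053 × 2.01) = 1.04 mA.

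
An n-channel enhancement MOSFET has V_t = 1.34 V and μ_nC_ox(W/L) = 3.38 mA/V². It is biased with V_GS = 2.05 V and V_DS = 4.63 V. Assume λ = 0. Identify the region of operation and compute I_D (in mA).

V_ov = V_GS − V_t = 2.05 − 1.34 = 0.71 V.
Since V_DS = 4.63 V ≥ V_ov = 0.71 V, the device is in saturation.
I_D = ½ k_n V_ov² = 0.5 × 3.38 × 0.71² = 0.852 mA.

Saturation; I_D = 0.852 mA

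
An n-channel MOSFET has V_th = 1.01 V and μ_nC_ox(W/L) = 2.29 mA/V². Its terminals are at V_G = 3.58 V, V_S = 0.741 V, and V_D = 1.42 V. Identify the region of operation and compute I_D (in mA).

V_GS = V_G − V_S = 3.58 − 0.741 = 2.84 V; V_DS = V_D − V_S = 1.42 − 0.741 = 0.679 V.
V_ov = V_GS − V_th = 2.84 − 1.01 = 1.83 V.
Since V_DS = 0.679 V < V_ov = 1.83 V, the device is in the triode region.
I_D = k_n [V_ov · V_DS − ½ V_DS²] = 2.29 × [1.83 × 0.679 − 0.5 × 0.679²] = 2.32 mA.

Triode; I_D = 2.32 mA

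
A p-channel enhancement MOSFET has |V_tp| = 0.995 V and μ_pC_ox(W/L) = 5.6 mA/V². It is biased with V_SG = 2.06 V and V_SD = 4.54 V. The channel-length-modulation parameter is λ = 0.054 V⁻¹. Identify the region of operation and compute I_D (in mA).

V_ov = V_SG − |V_tp| = 2.06 − 0.995 = 1.06 V.
Since V_SD = 4.54 V ≥ V_ov = 1.06 V, the device is in saturation.
I_D = ½ k_p V_ov² (1 + λ V_SD) = 0.5 × 5.6 × 1.06² × (1 + 0.054 × 4.54) = 3.95 mA.

Saturation; I_D = 3.95 mA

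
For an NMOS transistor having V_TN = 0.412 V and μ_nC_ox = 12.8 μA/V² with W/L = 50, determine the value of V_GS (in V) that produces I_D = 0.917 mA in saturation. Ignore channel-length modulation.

V_GS = 2.10 V

k_n = μ_nC_ox · (W/L) = 0.64 mA/V².
In saturation I_D = ½ k_n (V_GS − V_TN)², so V_GS − V_TN = √(2 I_D / k_n) = √(2 × 0.917 / 0.64) = 1.69 V.
V_GS = 0.412 + 1.69 = 2.1 V.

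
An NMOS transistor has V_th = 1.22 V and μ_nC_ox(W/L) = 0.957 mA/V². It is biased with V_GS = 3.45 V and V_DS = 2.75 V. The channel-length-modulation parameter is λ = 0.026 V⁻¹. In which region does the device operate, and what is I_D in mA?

Saturation; I_D = 2.55 mA

V_ov = V_GS − V_th = 3.45 − 1.22 = 2.23 V.
Since V_DS = 2.75 V ≥ V_ov = 2.23 V, the device is in saturation.
I_D = ½ k_n V_ov² (1 + λ V_DS) = 0.5 × 0.957 × 2.23² × (1 + 0.026 × 2.75) = 2.55 mA.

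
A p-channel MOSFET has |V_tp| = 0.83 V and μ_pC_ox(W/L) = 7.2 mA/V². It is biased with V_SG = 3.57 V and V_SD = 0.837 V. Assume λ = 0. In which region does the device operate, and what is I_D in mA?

V_ov = V_SG − |V_tp| = 3.57 − 0.83 = 2.74 V.
Since V_SD = 0.837 V < V_ov = 2.74 V, the device is in the triode region.
I_D = k_p [V_ov · V_SD − ½ V_SD²] = 7.2 × [2.74 × 0.837 − 0.5 × 0.837²] = 14 mA.

Triode; I_D = 14.0 mA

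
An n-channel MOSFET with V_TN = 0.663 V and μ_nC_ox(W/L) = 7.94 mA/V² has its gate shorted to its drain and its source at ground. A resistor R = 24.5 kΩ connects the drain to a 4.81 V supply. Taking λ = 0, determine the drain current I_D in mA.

I_D = 0.161 mA

With gate tied to drain, V_GS = V_DS ≥ V_GS − V_TN, so the device is in saturation.
KCL at the drain: ½ k_n (V_GS − V_TN)² = (V_DD − V_GS)/R.
Let x = V_GS − 0.663. Then 97.3 x² + x − 4.147 = 0, giving x = 0.201 V (positive root), so V_GS = 0.864 V.
I_D = (V_DD − V_GS)/R = (4.81 − 0.864) / 24.5 = 0.161 mA.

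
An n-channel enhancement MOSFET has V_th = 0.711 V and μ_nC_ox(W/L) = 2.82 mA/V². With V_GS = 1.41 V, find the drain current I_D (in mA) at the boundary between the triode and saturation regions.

At the boundary V_DS = V_ov = V_GS − V_th = 1.41 − 0.711 = 0.699 V.
I_D = ½ k_n V_ov² = 0.5 × 2.82 × 0.699² = 0.689 mA.

I_D = 0.689 mA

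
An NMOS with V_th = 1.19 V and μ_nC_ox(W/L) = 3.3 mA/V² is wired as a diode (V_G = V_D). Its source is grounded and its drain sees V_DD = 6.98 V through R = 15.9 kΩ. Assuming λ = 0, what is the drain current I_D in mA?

I_D = 0.336 mA

With gate tied to drain, V_GS = V_DS ≥ V_GS − V_th, so the device is in saturation.
KCL at the drain: ½ k_n (V_GS − V_th)² = (V_DD − V_GS)/R.
Let x = V_GS − 1.19. Then 26.2 x² + x − 5.79 = 0, giving x = 0.451 V (positive root), so V_GS = 1.64 V.
I_D = (V_DD − V_GS)/R = (6.98 − 1.64) / 15.9 = 0.336 mA.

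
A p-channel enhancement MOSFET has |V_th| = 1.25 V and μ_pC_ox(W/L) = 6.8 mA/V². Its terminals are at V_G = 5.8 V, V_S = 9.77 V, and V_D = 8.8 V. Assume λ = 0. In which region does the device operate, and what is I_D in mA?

V_SG = V_S − V_G = 9.77 − 5.8 = 3.97 V; V_SD = V_S − V_D = 9.77 − 8.8 = 0.97 V.
V_ov = V_SG − |V_th| = 3.97 − 1.25 = 2.72 V.
Since V_SD = 0.97 V < V_ov = 2.72 V, the device is in the triode region.
I_D = k_p [V_ov · V_SD − ½ V_SD²] = 6.8 × [2.72 × 0.97 − 0.5 × 0.97²] = 14.7 mA.

Triode; I_D = 14.7 mA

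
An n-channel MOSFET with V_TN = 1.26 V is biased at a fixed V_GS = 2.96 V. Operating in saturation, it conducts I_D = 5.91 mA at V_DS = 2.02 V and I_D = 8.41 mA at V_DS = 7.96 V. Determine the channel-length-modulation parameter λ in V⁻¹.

With V_GS fixed, I_D ∝ (1 + λ V_DS) in saturation, so I_D2/I_D1 = (1 + λ V_DS2)/(1 + λ V_DS1).
8.41/5.91 = 1.423 = (1 + 7.96 λ)/(1 + 2.02 λ).
Solving: λ (I_D1 V_DS2 − I_D2 V_DS1) = I_D2 − I_D1, so λ = (8.41 − 5.91) / (5.91 × 7.96 − 8.41 × 2.02) = 2.5 / 30.1 = 0.0832 V⁻¹.

λ = 0.0832 V⁻¹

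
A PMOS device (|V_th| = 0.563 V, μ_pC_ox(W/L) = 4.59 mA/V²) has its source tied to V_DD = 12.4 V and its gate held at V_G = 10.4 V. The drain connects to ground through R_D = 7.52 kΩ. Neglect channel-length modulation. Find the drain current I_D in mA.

I_D = 1.61 mA

V_SG = V_DD − V_G = 12.4 − 10.4 = 2 V, so V_ov = 2 − 0.563 = 1.44 V.
Assume saturation: I_D = ½ k_p V_ov² = 0.5 × 4.59 × 1.44² = 4.74 mA, giving V_SD = V_DD − I_D R_D = 12.4 − 4.74 × 7.52 = -23.2 V.
But -23.2 V < V_ov = 1.44 V, so the device is actually in triode.
In triode I_D = k_p[V_ov V_SD − ½ V_SD²] and I_D = (V_DD − V_SD)/R_D. Equating: 17.3 V_SD² − 50.6 V_SD + 12.4 = 0, giving V_SD = 0.27 V (the root below V_ov).
I_D = (12.4 − 0.27) / 7.52 = 1.61 mA.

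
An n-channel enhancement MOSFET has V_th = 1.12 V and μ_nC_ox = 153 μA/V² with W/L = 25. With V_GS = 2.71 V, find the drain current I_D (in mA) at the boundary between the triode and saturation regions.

At the boundary V_DS = V_ov = V_GS − V_th = 2.71 − 1.12 = 1.59 V.
k_n = μ_nC_ox · (W/L) = 3.825 mA/V².
I_D = ½ k_n V_ov² = 0.5 × 3.825 × 1.59² = 4.83 mA.

I_D = 4.83 mA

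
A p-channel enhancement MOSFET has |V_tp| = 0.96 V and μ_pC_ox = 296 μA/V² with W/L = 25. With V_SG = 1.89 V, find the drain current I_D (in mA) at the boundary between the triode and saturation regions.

I_D = 3.20 mA

At the boundary V_SD = V_ov = V_SG − |V_tp| = 1.89 − 0.96 = 0.93 V.
k_p = μ_pC_ox · (W/L) = 7.4 mA/V².
I_D = ½ k_p V_ov² = 0.5 × 7.4 × 0.93² = 3.2 mA.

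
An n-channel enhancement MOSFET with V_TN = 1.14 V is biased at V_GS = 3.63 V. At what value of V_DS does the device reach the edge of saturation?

The boundary between triode and saturation is V_DS = V_GS − V_TN = V_ov.
V_ov = 3.63 − 1.14 = 2.49 V.

V_DS,sat = 2.49 V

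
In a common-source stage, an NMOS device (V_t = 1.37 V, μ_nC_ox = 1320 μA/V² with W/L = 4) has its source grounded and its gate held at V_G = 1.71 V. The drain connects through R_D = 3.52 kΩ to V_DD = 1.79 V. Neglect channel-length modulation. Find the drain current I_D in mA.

V_GS = V_G = 1.71 V, so V_ov = 1.71 − 1.37 = 0.34 V.
k_n = μ_nC_ox · (W/L) = 5.28 mA/V².
Assume saturation: I_D = ½ k_n V_ov² = 0.5 × 5.28 × 0.34² = 0.305 mA, giving V_DS = V_DD − I_D R_D = 1.79 − 0.305 × 3.52 = 0.716 V.
V_DS = 0.716 V ≥ V_ov = 0.34 V, confirming saturation.

I_D = 0.305 mA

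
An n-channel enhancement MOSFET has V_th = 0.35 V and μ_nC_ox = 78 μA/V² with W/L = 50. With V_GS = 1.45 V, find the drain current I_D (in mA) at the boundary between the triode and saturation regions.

At the boundary V_DS = V_ov = V_GS − V_th = 1.45 − 0.35 = 1.1 V.
k_n = μ_nC_ox · (W/L) = 3.9 mA/V².
I_D = ½ k_n V_ov² = 0.5 × 3.9 × 1.1² = 2.36 mA.

I_D = 2.36 mA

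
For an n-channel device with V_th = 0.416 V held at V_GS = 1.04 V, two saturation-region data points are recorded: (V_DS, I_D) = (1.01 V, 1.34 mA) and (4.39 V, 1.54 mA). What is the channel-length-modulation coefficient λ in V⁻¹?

With V_GS fixed, I_D ∝ (1 + λ V_DS) in saturation, so I_D2/I_D1 = (1 + λ V_DS2)/(1 + λ V_DS1).
1.54/1.34 = 1.149 = (1 + 4.39 λ)/(1 + 1.01 λ).
Solving: λ (I_D1 V_DS2 − I_D2 V_DS1) = I_D2 − I_D1, so λ = (1.54 − 1.34) / (1.34 × 4.39 − 1.54 × 1.01) = 0.2 / 4.33 = 0.0462 V⁻¹.

λ = 0.0462 V⁻¹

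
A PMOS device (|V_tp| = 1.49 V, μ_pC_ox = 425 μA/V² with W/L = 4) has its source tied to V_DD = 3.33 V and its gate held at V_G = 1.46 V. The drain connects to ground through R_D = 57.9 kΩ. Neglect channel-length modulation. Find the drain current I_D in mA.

I_D = 0.0558 mA

V_SG = V_DD − V_G = 3.33 − 1.46 = 1.87 V, so V_ov = 1.87 − 1.49 = 0.38 V.
k_p = μ_pC_ox · (W/L) = 1.7 mA/V².
Assume saturation: I_D = ½ k_p V_ov² = 0.5 × 1.7 × 0.38² = 0.123 mA, giving V_SD = V_DD − I_D R_D = 3.33 − 0.123 × 57.9 = -3.78 V.
But -3.78 V < V_ov = 0.38 V, so the device is actually in triode.
In triode I_D = k_p[V_ov V_SD − ½ V_SD²] and I_D = (V_DD − V_SD)/R_D. Equating: 49.2 V_SD² − 38.4 V_SD + 3.33 = 0, giving V_SD = 0.0994 V (the root below V_ov).
I_D = (3.33 − 0.0994) / 57.9 = 0.0558 mA.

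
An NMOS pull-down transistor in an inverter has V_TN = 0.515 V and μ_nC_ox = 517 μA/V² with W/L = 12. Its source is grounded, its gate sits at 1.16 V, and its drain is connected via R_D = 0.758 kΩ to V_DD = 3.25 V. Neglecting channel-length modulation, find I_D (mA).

V_GS = V_G = 1.16 V, so V_ov = 1.16 − 0.515 = 0.645 V.
k_n = μ_nC_ox · (W/L) = 6.204 mA/V².
Assume saturation: I_D = ½ k_n V_ov² = 0.5 × 6.204 × 0.645² = 1.29 mA, giving V_DS = V_DD − I_D R_D = 3.25 − 1.29 × 0.758 = 2.27 V.
V_DS = 2.27 V ≥ V_ov = 0.645 V, confirming saturation.

I_D = 1.29 mA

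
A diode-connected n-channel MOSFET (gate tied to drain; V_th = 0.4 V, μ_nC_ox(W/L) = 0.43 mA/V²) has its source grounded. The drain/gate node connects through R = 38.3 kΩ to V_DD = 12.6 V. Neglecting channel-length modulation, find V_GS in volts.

With gate tied to drain, V_GS = V_DS ≥ V_GS − V_th, so the device is in saturation.
KCL at the drain: ½ k_n (V_GS − V_th)² = (V_DD − V_GS)/R.
Let x = V_GS − 0.4. Then 8.23 x² + x − 12.2 = 0, giving x = 1.16 V (positive root), so V_GS = 1.56 V.
I_D = (V_DD − V_GS)/R = (12.6 − 1.56) / 38.3 = 0.288 mA.

V_GS = 1.56 V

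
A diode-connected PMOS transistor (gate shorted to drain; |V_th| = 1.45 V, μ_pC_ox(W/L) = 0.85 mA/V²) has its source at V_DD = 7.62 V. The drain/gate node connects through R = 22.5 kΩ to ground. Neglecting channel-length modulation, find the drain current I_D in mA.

I_D = 0.241 mA

With gate tied to drain, V_SG = V_SD ≥ V_SG − |V_th|, so the device is in saturation.
KCL at the drain: ½ k_p (V_SG − |V_th|)² = (V_DD − V_SG)/R.
Let x = V_SG − 1.45. Then 9.56 x² + x − 6.17 = 0, giving x = 0.753 V (positive root), so V_SG = 2.2 V.
I_D = (V_DD − V_SG)/R = (7.62 − 2.2) / 22.5 = 0.241 mA.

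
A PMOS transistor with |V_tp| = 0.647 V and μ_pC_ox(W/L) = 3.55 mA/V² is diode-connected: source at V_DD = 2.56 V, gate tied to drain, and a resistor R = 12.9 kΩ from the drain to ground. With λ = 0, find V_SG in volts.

V_SG = 0.915 V

With gate tied to drain, V_SG = V_SD ≥ V_SG − |V_tp|, so the device is in saturation.
KCL at the drain: ½ k_p (V_SG − |V_tp|)² = (V_DD − V_SG)/R.
Let x = V_SG − 0.647. Then 22.9 x² + x − 1.913 = 0, giving x = 0.268 V (positive root), so V_SG = 0.915 V.
I_D = (V_DD − V_SG)/R = (2.56 − 0.915) / 12.9 = 0.128 mA.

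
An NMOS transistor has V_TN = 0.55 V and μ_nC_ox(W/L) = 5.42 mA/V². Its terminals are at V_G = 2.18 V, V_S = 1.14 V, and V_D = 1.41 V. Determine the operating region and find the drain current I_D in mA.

Triode; I_D = 0.520 mA

V_GS = V_G − V_S = 2.18 − 1.14 = 1.04 V; V_DS = V_D − V_S = 1.41 − 1.14 = 0.27 V.
V_ov = V_GS − V_TN = 1.04 − 0.55 = 0.49 V.
Since V_DS = 0.27 V < V_ov = 0.49 V, the device is in the triode region.
I_D = k_n [V_ov · V_DS − ½ V_DS²] = 5.42 × [0.49 × 0.27 − 0.5 × 0.27²] = 0.52 mA.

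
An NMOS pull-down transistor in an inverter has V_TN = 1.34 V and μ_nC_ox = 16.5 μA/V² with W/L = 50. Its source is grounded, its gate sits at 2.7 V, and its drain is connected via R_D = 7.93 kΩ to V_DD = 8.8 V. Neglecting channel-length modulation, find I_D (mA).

V_GS = V_G = 2.7 V, so V_ov = 2.7 − 1.34 = 1.36 V.
k_n = μ_nC_ox · (W/L) = 0.825 mA/V².
Assume saturation: I_D = ½ k_n V_ov² = 0.5 × 0.825 × 1.36² = 0.763 mA, giving V_DS = V_DD − I_D R_D = 8.8 − 0.763 × 7.93 = 2.75 V.
V_DS = 2.75 V ≥ V_ov = 1.36 V, confirming saturation.

I_D = 0.763 mA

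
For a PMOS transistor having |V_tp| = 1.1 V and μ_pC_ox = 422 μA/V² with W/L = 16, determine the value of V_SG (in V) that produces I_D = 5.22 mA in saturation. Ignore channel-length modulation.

V_SG = 2.34 V

k_p = μ_pC_ox · (W/L) = 6.752 mA/V².
In saturation I_D = ½ k_p (V_SG − |V_tp|)², so V_SG − |V_tp| = √(2 I_D / k_p) = √(2 × 5.22 / 6.752) = 1.24 V.
V_SG = 1.1 + 1.24 = 2.34 V.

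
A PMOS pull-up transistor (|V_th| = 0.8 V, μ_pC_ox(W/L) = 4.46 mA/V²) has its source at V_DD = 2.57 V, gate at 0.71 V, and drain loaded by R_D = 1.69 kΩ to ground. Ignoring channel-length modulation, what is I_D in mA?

V_SG = V_DD − V_G = 2.57 − 0.71 = 1.86 V, so V_ov = 1.86 − 0.8 = 1.06 V.
Assume saturation: I_D = ½ k_p V_ov² = 0.5 × 4.46 × 1.06² = 2.51 mA, giving V_SD = V_DD − I_D R_D = 2.57 − 2.51 × 1.69 = -1.66 V.
But -1.66 V < V_ov = 1.06 V, so the device is actually in triode.
In triode I_D = k_p[V_ov V_SD − ½ V_SD²] and I_D = (V_DD − V_SD)/R_D. Equating: 3.77 V_SD² − 8.99 V_SD + 2.57 = 0, giving V_SD = 0.332 V (the root below V_ov).
I_D = (2.57 − 0.332) / 1.69 = 1.32 mA.

I_D = 1.32 mA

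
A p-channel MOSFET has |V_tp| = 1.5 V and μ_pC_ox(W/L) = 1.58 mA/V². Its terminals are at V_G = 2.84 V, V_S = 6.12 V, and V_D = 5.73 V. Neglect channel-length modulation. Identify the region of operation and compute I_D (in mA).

Triode; I_D = 0.977 mA

V_SG = V_S − V_G = 6.12 − 2.84 = 3.28 V; V_SD = V_S − V_D = 6.12 − 5.73 = 0.39 V.
V_ov = V_SG − |V_tp| = 3.28 − 1.5 = 1.78 V.
Since V_SD = 0.39 V < V_ov = 1.78 V, the device is in the triode region.
I_D = k_p [V_ov · V_SD − ½ V_SD²] = 1.58 × [1.78 × 0.39 − 0.5 × 0.39²] = 0.977 mA.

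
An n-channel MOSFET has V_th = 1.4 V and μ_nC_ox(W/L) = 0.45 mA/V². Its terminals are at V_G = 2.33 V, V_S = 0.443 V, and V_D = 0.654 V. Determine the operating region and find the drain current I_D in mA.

Triode; I_D = 0.0362 mA

V_GS = V_G − V_S = 2.33 − 0.443 = 1.89 V; V_DS = V_D − V_S = 0.654 − 0.443 = 0.211 V.
V_ov = V_GS − V_th = 1.89 − 1.4 = 0.487 V.
Since V_DS = 0.211 V < V_ov = 0.487 V, the device is in the triode region.
I_D = k_n [V_ov · V_DS − ½ V_DS²] = 0.45 × [0.487 × 0.211 − 0.5 × 0.211²] = 0.0362 mA.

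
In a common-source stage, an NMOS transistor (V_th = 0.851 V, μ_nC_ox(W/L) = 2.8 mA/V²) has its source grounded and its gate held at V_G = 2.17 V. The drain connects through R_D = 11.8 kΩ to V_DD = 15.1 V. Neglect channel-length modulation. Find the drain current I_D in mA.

I_D = 1.25 mA

V_GS = V_G = 2.17 V, so V_ov = 2.17 − 0.851 = 1.32 V.
Assume saturation: I_D = ½ k_n V_ov² = 0.5 × 2.8 × 1.32² = 2.44 mA, giving V_DS = V_DD − I_D R_D = 15.1 − 2.44 × 11.8 = -13.6 V.
But -13.6 V < V_ov = 1.32 V, so the device is actually in triode.
In triode I_D = k_n[V_ov V_DS − ½ V_DS²] and I_D = (V_DD − V_DS)/R_D. Equating: 16.5 V_DS² − 44.58 V_DS + 15.1 = 0, giving V_DS = 0.397 V (the root below V_ov).
I_D = (15.1 − 0.397) / 11.8 = 1.25 mA.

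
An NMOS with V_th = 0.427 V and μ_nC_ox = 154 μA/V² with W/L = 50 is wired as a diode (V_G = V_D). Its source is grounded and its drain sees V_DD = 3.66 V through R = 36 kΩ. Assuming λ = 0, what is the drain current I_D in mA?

I_D = 0.0857 mA

With gate tied to drain, V_GS = V_DS ≥ V_GS − V_th, so the device is in saturation.
k_n = μ_nC_ox · (W/L) = 7.7 mA/V².
KCL at the drain: ½ k_n (V_GS − V_th)² = (V_DD − V_GS)/R.
Let x = V_GS − 0.427. Then 139 x² + x − 3.233 = 0, giving x = 0.149 V (positive root), so V_GS = 0.576 V.
I_D = (V_DD − V_GS)/R = (3.66 − 0.576) / 36 = 0.0857 mA.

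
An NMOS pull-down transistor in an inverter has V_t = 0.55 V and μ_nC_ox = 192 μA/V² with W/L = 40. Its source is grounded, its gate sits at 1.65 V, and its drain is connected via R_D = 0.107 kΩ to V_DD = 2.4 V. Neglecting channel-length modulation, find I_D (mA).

I_D = 4.65 mA

V_GS = V_G = 1.65 V, so V_ov = 1.65 − 0.55 = 1.1 V.
k_n = μ_nC_ox · (W/L) = 7.68 mA/V².
Assume saturation: I_D = ½ k_n V_ov² = 0.5 × 7.68 × 1.1² = 4.65 mA, giving V_DS = V_DD − I_D R_D = 2.4 − 4.65 × 0.107 = 1.9 V.
V_DS = 1.9 V ≥ V_ov = 1.1 V, confirming saturation.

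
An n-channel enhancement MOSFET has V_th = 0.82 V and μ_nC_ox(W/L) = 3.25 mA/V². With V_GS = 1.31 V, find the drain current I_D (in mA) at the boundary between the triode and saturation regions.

At the boundary V_DS = V_ov = V_GS − V_th = 1.31 − 0.82 = 0.49 V.
I_D = ½ k_n V_ov² = 0.5 × 3.25 × 0.49² = 0.39 mA.

I_D = 0.390 mA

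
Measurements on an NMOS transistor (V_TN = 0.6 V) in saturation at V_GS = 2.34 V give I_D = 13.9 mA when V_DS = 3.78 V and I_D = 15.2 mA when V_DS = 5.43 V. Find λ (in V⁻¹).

λ = 0.0721 V⁻¹

With V_GS fixed, I_D ∝ (1 + λ V_DS) in saturation, so I_D2/I_D1 = (1 + λ V_DS2)/(1 + λ V_DS1).
15.2/13.9 = 1.094 = (1 + 5.43 λ)/(1 + 3.78 λ).
Solving: λ (I_D1 V_DS2 − I_D2 V_DS1) = I_D2 − I_D1, so λ = (15.2 − 13.9) / (13.9 × 5.43 − 15.2 × 3.78) = 1.3 / 18 = 0.0721 V⁻¹.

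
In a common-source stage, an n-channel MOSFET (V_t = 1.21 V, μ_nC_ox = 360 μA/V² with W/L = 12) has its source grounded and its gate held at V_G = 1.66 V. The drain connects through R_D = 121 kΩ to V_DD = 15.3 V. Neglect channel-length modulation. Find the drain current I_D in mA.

I_D = 0.126 mA

V_GS = V_G = 1.66 V, so V_ov = 1.66 − 1.21 = 0.45 V.
k_n = μ_nC_ox · (W/L) = 4.32 mA/V².
Assume saturation: I_D = ½ k_n V_ov² = 0.5 × 4.32 × 0.45² = 0.437 mA, giving V_DS = V_DD − I_D R_D = 15.3 − 0.437 × 121 = -37.6 V.
But -37.6 V < V_ov = 0.45 V, so the device is actually in triode.
In triode I_D = k_n[V_ov V_DS − ½ V_DS²] and I_D = (V_DD − V_DS)/R_D. Equating: 261 V_DS² − 236.2 V_DS + 15.3 = 0, giving V_DS = 0.0702 V (the root below V_ov).
I_D = (15.3 − 0.0702) / 121 = 0.126 mA.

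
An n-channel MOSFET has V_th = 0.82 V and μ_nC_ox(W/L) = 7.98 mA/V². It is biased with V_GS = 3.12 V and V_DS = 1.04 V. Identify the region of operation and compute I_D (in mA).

V_ov = V_GS − V_th = 3.12 − 0.82 = 2.3 V.
Since V_DS = 1.04 V < V_ov = 2.3 V, the device is in the triode region.
I_D = k_n [V_ov · V_DS − ½ V_DS²] = 7.98 × [2.3 × 1.04 − 0.5 × 1.04²] = 14.8 mA.

Triode; I_D = 14.8 mA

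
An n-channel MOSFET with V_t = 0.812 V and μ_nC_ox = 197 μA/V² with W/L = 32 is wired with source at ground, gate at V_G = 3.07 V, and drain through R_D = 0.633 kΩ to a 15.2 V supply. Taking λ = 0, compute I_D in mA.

I_D = 16.1 mA

V_GS = V_G = 3.07 V, so V_ov = 3.07 − 0.812 = 2.26 V.
k_n = μ_nC_ox · (W/L) = 6.304 mA/V².
Assume saturation: I_D = ½ k_n V_ov² = 0.5 × 6.304 × 2.26² = 16.1 mA, giving V_DS = V_DD − I_D R_D = 15.2 − 16.1 × 0.633 = 5.03 V.
V_DS = 5.03 V ≥ V_ov = 2.26 V, confirming saturation.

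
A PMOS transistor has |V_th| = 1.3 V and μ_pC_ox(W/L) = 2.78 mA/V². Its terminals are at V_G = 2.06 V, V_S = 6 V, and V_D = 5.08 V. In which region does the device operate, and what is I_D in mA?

Triode; I_D = 5.58 mA

V_SG = V_S − V_G = 6 − 2.06 = 3.94 V; V_SD = V_S − V_D = 6 − 5.08 = 0.92 V.
V_ov = V_SG − |V_th| = 3.94 − 1.3 = 2.64 V.
Since V_SD = 0.92 V < V_ov = 2.64 V, the device is in the triode region.
I_D = k_p [V_ov · V_SD − ½ V_SD²] = 2.78 × [2.64 × 0.92 − 0.5 × 0.92²] = 5.58 mA.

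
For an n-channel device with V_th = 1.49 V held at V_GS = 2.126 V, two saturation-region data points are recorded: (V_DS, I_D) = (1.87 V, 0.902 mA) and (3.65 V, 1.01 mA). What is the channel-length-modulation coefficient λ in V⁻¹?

With V_GS fixed, I_D ∝ (1 + λ V_DS) in saturation, so I_D2/I_D1 = (1 + λ V_DS2)/(1 + λ V_DS1).
1.01/0.902 = 1.12 = (1 + 3.65 λ)/(1 + 1.87 λ).
Solving: λ (I_D1 V_DS2 − I_D2 V_DS1) = I_D2 − I_D1, so λ = (1.01 − 0.902) / (0.902 × 3.65 − 1.01 × 1.87) = 0.108 / 1.4 = 0.0769 V⁻¹.

λ = 0.0769 V⁻¹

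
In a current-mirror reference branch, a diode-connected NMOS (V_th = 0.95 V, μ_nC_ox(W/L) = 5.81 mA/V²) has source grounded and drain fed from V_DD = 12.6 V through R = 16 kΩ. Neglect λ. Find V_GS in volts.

With gate tied to drain, V_GS = V_DS ≥ V_GS − V_th, so the device is in saturation.
KCL at the drain: ½ k_n (V_GS − V_th)² = (V_DD − V_GS)/R.
Let x = V_GS − 0.95. Then 46.5 x² + x − 11.65 = 0, giving x = 0.49 V (positive root), so V_GS = 1.44 V.
I_D = (V_DD − V_GS)/R = (12.6 − 1.44) / 16 = 0.697 mA.

V_GS = 1.44 V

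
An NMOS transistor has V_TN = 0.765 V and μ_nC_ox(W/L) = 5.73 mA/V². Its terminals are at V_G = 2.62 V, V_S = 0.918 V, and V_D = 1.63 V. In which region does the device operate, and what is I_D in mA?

V_GS = V_G − V_S = 2.62 − 0.918 = 1.7 V; V_DS = V_D − V_S = 1.63 − 0.918 = 0.712 V.
V_ov = V_GS − V_TN = 1.7 − 0.765 = 0.937 V.
Since V_DS = 0.712 V < V_ov = 0.937 V, the device is in the triode region.
I_D = k_n [V_ov · V_DS − ½ V_DS²] = 5.73 × [0.937 × 0.712 − 0.5 × 0.712²] = 2.37 mA.

Triode; I_D = 2.37 mA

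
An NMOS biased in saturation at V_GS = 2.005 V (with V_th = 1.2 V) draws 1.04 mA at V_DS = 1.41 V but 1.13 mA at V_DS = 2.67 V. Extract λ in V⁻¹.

With V_GS fixed, I_D ∝ (1 + λ V_DS) in saturation, so I_D2/I_D1 = (1 + λ V_DS2)/(1 + λ V_DS1).
1.13/1.04 = 1.087 = (1 + 2.67 λ)/(1 + 1.41 λ).
Solving: λ (I_D1 V_DS2 − I_D2 V_DS1) = I_D2 − I_D1, so λ = (1.13 − 1.04) / (1.04 × 2.67 − 1.13 × 1.41) = 0.09 / 1.18 = 0.076 V⁻¹.

λ = 0.0760 V⁻¹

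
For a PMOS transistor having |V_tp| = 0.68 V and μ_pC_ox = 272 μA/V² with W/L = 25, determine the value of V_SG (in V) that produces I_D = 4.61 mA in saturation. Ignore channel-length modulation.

k_p = μ_pC_ox · (W/L) = 6.8 mA/V².
In saturation I_D = ½ k_p (V_SG − |V_tp|)², so V_SG − |V_tp| = √(2 I_D / k_p) = √(2 × 4.61 / 6.8) = 1.16 V.
V_SG = 0.68 + 1.16 = 1.84 V.

V_SG = 1.84 V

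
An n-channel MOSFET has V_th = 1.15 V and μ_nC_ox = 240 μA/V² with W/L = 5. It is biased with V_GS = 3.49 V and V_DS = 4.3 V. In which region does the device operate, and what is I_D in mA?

Saturation; I_D = 3.29 mA

k_n = μ_nC_ox · (W/L) = 1.2 mA/V².
V_ov = V_GS − V_th = 3.49 − 1.15 = 2.34 V.
Since V_DS = 4.3 V ≥ V_ov = 2.34 V, the device is in saturation.
I_D = ½ k_n V_ov² = 0.5 × 1.2 × 2.34² = 3.29 mA.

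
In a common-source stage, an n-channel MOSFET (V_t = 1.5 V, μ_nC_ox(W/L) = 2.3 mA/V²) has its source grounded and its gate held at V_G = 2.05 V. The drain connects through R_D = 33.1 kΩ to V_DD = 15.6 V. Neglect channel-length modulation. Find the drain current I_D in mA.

I_D = 0.348 mA

V_GS = V_G = 2.05 V, so V_ov = 2.05 − 1.5 = 0.55 V.
Assume saturation: I_D = ½ k_n V_ov² = 0.5 × 2.3 × 0.55² = 0.348 mA, giving V_DS = V_DD − I_D R_D = 15.6 − 0.348 × 33.1 = 4.09 V.
V_DS = 4.09 V ≥ V_ov = 0.55 V, confirming saturation.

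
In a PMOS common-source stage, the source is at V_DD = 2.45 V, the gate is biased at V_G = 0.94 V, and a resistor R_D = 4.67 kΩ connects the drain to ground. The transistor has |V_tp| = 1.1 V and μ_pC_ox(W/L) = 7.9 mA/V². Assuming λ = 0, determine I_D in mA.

V_SG = V_DD − V_G = 2.45 − 0.94 = 1.51 V, so V_ov = 1.51 − 1.1 = 0.41 V.
Assume saturation: I_D = ½ k_p V_ov² = 0.5 × 7.9 × 0.41² = 0.664 mA, giving V_SD = V_DD − I_D R_D = 2.45 − 0.664 × 4.67 = -0.651 V.
But -0.651 V < V_ov = 0.41 V, so the device is actually in triode.
In triode I_D = k_p[V_ov V_SD − ½ V_SD²] and I_D = (V_DD − V_SD)/R_D. Equating: 18.4 V_SD² − 16.13 V_SD + 2.45 = 0, giving V_SD = 0.196 V (the root below V_ov).
I_D = (2.45 − 0.196) / 4.67 = 0.483 mA.

I_D = 0.483 mA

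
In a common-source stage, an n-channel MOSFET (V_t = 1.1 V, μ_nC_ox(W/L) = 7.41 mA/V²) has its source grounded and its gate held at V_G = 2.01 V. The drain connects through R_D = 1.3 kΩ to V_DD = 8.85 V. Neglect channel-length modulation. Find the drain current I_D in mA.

I_D = 3.07 mA

V_GS = V_G = 2.01 V, so V_ov = 2.01 − 1.1 = 0.91 V.
Assume saturation: I_D = ½ k_n V_ov² = 0.5 × 7.41 × 0.91² = 3.07 mA, giving V_DS = V_DD − I_D R_D = 8.85 − 3.07 × 1.3 = 4.86 V.
V_DS = 4.86 V ≥ V_ov = 0.91 V, confirming saturation.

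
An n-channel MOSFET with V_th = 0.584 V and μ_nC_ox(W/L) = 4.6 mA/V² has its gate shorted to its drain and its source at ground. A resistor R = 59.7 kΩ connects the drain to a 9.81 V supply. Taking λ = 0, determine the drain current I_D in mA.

With gate tied to drain, V_GS = V_DS ≥ V_GS − V_th, so the device is in saturation.
KCL at the drain: ½ k_n (V_GS − V_th)² = (V_DD − V_GS)/R.
Let x = V_GS − 0.584. Then 137 x² + x − 9.226 = 0, giving x = 0.256 V (positive root), so V_GS = 0.84 V.
I_D = (V_DD − V_GS)/R = (9.81 − 0.84) / 59.7 = 0.15 mA.

I_D = 0.150 mA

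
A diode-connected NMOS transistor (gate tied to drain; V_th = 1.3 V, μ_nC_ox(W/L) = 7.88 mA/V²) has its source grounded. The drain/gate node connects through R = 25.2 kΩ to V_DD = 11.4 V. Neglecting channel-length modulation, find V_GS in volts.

V_GS = 1.61 V

With gate tied to drain, V_GS = V_DS ≥ V_GS − V_th, so the device is in saturation.
KCL at the drain: ½ k_n (V_GS − V_th)² = (V_DD − V_GS)/R.
Let x = V_GS − 1.3. Then 99.3 x² + x − 10.1 = 0, giving x = 0.314 V (positive root), so V_GS = 1.61 V.
I_D = (V_DD − V_GS)/R = (11.4 − 1.61) / 25.2 = 0.388 mA.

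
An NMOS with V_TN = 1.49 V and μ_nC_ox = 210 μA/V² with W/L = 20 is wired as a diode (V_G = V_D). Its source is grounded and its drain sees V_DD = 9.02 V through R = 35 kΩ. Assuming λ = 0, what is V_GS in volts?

V_GS = 1.80 V

With gate tied to drain, V_GS = V_DS ≥ V_GS − V_TN, so the device is in saturation.
k_n = μ_nC_ox · (W/L) = 4.2 mA/V².
KCL at the drain: ½ k_n (V_GS − V_TN)² = (V_DD − V_GS)/R.
Let x = V_GS − 1.49. Then 73.5 x² + x − 7.53 = 0, giving x = 0.313 V (positive root), so V_GS = 1.8 V.
I_D = (V_DD − V_GS)/R = (9.02 − 1.8) / 35 = 0.206 mA.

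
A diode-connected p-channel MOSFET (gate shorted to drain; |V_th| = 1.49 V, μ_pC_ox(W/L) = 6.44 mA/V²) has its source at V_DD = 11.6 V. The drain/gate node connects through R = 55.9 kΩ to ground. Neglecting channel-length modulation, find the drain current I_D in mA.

I_D = 0.177 mA

With gate tied to drain, V_SG = V_SD ≥ V_SG − |V_th|, so the device is in saturation.
KCL at the drain: ½ k_p (V_SG − |V_th|)² = (V_DD − V_SG)/R.
Let x = V_SG − 1.49. Then 180 x² + x − 10.11 = 0, giving x = 0.234 V (positive root), so V_SG = 1.72 V.
I_D = (V_DD − V_SG)/R = (11.6 − 1.72) / 55.9 = 0.177 mA.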